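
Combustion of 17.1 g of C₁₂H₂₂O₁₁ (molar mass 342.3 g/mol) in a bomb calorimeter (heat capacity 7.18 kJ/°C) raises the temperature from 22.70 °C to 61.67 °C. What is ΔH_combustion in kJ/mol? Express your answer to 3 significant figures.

ΔH = -5600 kJ/mol

ΔT = 61.67 − 22.70 = 38.97 °C
q_cal = C_cal × ΔT = 7.18 × 38.97 = 279.8046 kJ
n = 17.1 / 342.3 = 0.04996 mol
q_rxn = −q_cal = -279.8046 kJ
ΔH = -279.8046 / 0.04996 = -5601 kJ/mol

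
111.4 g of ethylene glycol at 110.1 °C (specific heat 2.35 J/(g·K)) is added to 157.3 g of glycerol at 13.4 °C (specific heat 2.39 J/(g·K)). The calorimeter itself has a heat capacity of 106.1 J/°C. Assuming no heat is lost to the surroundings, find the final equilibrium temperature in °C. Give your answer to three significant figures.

Heat lost by ethylene glycol = heat gained by glycerol + calorimeter.
(111.4)(2.35)(110.1 − T) = [(157.3)(2.39) + 106.1](T − 13.4)
261.79 (110.1 − T) = 482.047 (T − 13.4)
28823 − 261.79 T = 482.047 T − 6459.4
35282.4 = 743.837 T
T = 47.43 °C

T_f = 47.4 °C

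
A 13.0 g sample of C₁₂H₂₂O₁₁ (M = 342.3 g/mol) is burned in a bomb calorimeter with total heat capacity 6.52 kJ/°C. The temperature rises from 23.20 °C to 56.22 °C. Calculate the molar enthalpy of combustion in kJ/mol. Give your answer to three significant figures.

ΔH = -5670 kJ/mol

ΔT = 56.22 − 23.20 = 33.02 °C
q_cal = C_cal × ΔT = 6.52 × 33.02 = 215.2904 kJ
n = 13.0 / 342.3 = 0.03798 mol
q_rxn = −q_cal = -215.2904 kJ
ΔH = -215.2904 / 0.03798 = -5669 kJ/mol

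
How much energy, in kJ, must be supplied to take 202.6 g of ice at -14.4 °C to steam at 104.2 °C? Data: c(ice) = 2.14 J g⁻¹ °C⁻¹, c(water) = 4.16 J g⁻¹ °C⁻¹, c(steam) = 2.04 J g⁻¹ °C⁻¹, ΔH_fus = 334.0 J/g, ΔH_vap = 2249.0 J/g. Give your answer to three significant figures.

q = 616 kJ

q1 (heat ice -14.4→0.0 °C): 202.6 × 2.14 × 14.4 = 6243 J
q2 (melt at 0 °C): 202.6 × 334.0 = 67668 J
q3 (heat water 0.0→100.0 °C): 202.6 × 4.16 × 100.0 = 84282 J
q4 (vaporize at 100 °C): 202.6 × 2249.0 = 455647 J
q5 (heat steam 100.0→104.2 °C): 202.6 × 2.04 × 4.2 = 1736 J
Total: 6243 + 67668 + 84282 + 455647 + 1736 = 615576 J = 616 kJ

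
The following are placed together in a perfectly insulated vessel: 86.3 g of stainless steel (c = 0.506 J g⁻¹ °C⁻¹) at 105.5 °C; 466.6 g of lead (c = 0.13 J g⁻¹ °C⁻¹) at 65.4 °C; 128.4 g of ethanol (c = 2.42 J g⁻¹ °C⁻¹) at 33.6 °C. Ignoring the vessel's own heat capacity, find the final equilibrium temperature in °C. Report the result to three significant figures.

Σ mᵢcᵢ(T − Tᵢ) = 0  ⇒  T = Σ mᵢcᵢTᵢ / Σ mᵢcᵢ
Σ mᵢcᵢ = 86.3×0.506 + 466.6×0.13 + 128.4×2.42 = 415.0538
Σ mᵢcᵢTᵢ = 43.6678×105.5 + 60.658×65.4 + 310.728×33.6 = 19014
T = 19014 / 415.0538 = 45.81 °C

T_f = 45.8 °C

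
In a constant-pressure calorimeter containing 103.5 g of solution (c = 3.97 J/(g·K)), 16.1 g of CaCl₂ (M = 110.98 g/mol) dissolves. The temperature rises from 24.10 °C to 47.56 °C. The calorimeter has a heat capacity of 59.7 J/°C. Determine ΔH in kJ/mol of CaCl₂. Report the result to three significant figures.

ΔH = -76.1 kJ/mol

|ΔT| = |47.56 − 24.10| = 23.46 °C
|q_surr| = (103.5 × 3.97 + 59.7) × 23.46 = 470.595 × 23.46 = 11040 J
n(CaCl₂) = 16.1 / 110.98 = 0.1451 mol
Temperature rose, so q_rxn = −|q_surr| = -11.04 kJ
ΔH = q_rxn / n = -76.09 kJ/mol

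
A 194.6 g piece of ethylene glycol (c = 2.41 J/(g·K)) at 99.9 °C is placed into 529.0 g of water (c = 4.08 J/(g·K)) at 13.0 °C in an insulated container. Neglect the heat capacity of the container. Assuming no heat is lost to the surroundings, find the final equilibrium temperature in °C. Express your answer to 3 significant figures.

T_f = 28.5 °C

Heat lost by ethylene glycol = heat gained by water.
(194.6)(2.41)(99.9 − T) = (529.0)(4.08)(T − 13.0)
468.986 (99.9 − T) = 2158.32 (T − 13.0)
46852 − 468.986 T = 2158.32 T − 28058
74910 = 2627.306 T
T = 28.51 °C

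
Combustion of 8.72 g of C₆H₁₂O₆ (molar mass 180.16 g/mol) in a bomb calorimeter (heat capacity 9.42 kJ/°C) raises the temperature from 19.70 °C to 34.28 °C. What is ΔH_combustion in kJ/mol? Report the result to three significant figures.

ΔT = 34.28 − 19.70 = 14.58 °C
q_cal = C_cal × ΔT = 9.42 × 14.58 = 137.3436 kJ
n = 8.72 / 180.16 = 0.04840 mol
q_rxn = −q_cal = -137.3436 kJ
ΔH = -137.3436 / 0.04840 = -2838 kJ/mol

ΔH = -2840 kJ/mol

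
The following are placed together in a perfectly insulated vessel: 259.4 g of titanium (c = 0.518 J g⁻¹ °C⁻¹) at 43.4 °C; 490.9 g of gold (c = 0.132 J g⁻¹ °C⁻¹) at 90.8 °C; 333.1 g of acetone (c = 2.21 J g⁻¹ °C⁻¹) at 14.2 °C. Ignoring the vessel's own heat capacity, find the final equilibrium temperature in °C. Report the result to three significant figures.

T_f = 23.7 °C

Σ mᵢcᵢ(T − Tᵢ) = 0  ⇒  T = Σ mᵢcᵢTᵢ / Σ mᵢcᵢ
Σ mᵢcᵢ = 259.4×0.518 + 490.9×0.132 + 333.1×2.21 = 935.3190
Σ mᵢcᵢTᵢ = 134.3692×43.4 + 64.7988×90.8 + 736.151×14.2 = 22169
T = 22169 / 935.3190 = 23.70 °C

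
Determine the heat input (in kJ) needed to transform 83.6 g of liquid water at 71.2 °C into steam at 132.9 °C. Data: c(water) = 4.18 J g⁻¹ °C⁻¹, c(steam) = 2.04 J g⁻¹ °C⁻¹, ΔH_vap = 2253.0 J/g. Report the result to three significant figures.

q1 (heat water 71.2→100.0 °C): 83.6 × 4.18 × 28.8 = 10064 J
q2 (vaporize at 100 °C): 83.6 × 2253.0 = 188351 J
q3 (heat steam 100.0→132.9 °C): 83.6 × 2.04 × 32.9 = 5611 J
Total: 10064 + 188351 + 5611 = 204026 J = 204 kJ

q = 204 kJ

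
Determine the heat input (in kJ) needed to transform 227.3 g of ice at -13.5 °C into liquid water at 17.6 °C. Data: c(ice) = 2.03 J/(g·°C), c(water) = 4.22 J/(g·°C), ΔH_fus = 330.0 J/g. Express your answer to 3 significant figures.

q1 (heat ice -13.5→0.0 °C): 227.3 × 2.03 × 13.5 = 6229 J
q2 (melt at 0 °C): 227.3 × 330.0 = 75009 J
q3 (heat water 0.0→17.6 °C): 227.3 × 4.22 × 17.6 = 16882 J
Total: 6229 + 75009 + 16882 = 98120 J = 98.1 kJ

q = 98.1 kJ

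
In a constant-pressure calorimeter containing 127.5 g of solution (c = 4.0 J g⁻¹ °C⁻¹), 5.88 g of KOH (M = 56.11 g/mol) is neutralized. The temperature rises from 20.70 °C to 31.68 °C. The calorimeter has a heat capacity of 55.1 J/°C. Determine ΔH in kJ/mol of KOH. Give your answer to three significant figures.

ΔH = -59.2 kJ/mol

|ΔT| = |31.68 − 20.70| = 10.98 °C
|q_surr| = (127.5 × 4.0 + 55.1) × 10.98 = 565.1 × 10.98 = 6205 J
n(KOH) = 5.88 / 56.11 = 0.1048 mol
Temperature rose, so q_rxn = −|q_surr| = -6.205 kJ
ΔH = q_rxn / n = -59.21 kJ/mol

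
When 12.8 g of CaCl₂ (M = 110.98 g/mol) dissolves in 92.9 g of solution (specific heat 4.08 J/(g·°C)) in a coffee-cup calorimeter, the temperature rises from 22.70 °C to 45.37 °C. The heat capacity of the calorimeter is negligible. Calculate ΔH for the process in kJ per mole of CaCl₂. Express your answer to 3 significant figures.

|ΔT| = |45.37 − 22.70| = 22.67 °C
|q_surr| = (92.9 × 4.08) × 22.67 = 379.032 × 22.67 = 8593 J
n(CaCl₂) = 12.8 / 110.98 = 0.1153 mol
Temperature rose, so q_rxn = −|q_surr| = -8.593 kJ
ΔH = q_rxn / n = -74.53 kJ/mol

ΔH = -74.5 kJ/mol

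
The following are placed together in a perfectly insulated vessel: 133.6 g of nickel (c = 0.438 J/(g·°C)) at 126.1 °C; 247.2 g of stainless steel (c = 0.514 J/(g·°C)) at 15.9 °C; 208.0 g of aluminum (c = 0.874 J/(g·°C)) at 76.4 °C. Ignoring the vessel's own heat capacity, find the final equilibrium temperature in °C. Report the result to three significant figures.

Σ mᵢcᵢ(T − Tᵢ) = 0  ⇒  T = Σ mᵢcᵢTᵢ / Σ mᵢcᵢ
Σ mᵢcᵢ = 133.6×0.438 + 247.2×0.514 + 208.0×0.874 = 367.3696
Σ mᵢcᵢTᵢ = 58.5168×126.1 + 127.0608×15.9 + 181.792×76.4 = 23288
T = 23288 / 367.3696 = 63.39 °C

T_f = 63.4 °C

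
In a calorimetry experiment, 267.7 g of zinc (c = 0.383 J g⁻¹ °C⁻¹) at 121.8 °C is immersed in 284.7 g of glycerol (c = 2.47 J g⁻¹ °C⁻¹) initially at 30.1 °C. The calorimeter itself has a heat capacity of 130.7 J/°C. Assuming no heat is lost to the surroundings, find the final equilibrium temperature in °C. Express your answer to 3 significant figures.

T_f = 40.1 °C

Heat lost by zinc = heat gained by glycerol + calorimeter.
(267.7)(0.383)(121.8 − T) = [(284.7)(2.47) + 130.7](T − 30.1)
102.5291 (121.8 − T) = 833.909 (T − 30.1)
12488 − 102.5291 T = 833.909 T − 25101
37589 = 936.4381 T
T = 40.14 °C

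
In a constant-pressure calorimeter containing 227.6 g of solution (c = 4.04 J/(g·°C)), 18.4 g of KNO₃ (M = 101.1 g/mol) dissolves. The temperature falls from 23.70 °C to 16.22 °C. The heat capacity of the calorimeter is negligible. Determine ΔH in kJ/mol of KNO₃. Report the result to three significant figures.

ΔH = 37.8 kJ/mol

|ΔT| = |16.22 − 23.70| = 7.48 °C
|q_surr| = (227.6 × 4.04) × 7.48 = 919.504 × 7.48 = 6878 J
n(KNO₃) = 18.4 / 101.1 = 0.1820 mol
Temperature fell, so q_rxn = +|q_surr| = 6.878 kJ
ΔH = q_rxn / n = 37.79 kJ/mol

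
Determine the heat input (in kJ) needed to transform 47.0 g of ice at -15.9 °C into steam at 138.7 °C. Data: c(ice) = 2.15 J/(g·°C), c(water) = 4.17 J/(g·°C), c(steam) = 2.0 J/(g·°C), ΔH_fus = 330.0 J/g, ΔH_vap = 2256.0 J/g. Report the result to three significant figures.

q = 146 kJ

q1 (heat ice -15.9→0.0 °C): 47.0 × 2.15 × 15.9 = 1607 J
q2 (melt at 0 °C): 47.0 × 330.0 = 15510 J
q3 (heat water 0.0→100.0 °C): 47.0 × 4.17 × 100.0 = 19599 J
q4 (vaporize at 100 °C): 47.0 × 2256.0 = 106032 J
q5 (heat steam 100.0→138.7 °C): 47.0 × 2.0 × 38.7 = 3638 J
Total: 1607 + 15510 + 19599 + 106032 + 3638 = 146386 J = 146 kJ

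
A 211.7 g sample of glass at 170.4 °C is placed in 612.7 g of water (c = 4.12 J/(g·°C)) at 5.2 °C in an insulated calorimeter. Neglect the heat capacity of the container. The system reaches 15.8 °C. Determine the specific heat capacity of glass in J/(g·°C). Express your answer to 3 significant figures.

c = 0.818 J/(g·°C)

q_gained = (612.7 × 4.12) × (15.8 − 5.2) = 26760 J
q_lost = 211.7 × c × (170.4 − 15.8) = 32728.82 c
Set equal: c = 26760 / 32728.82 = 0.818 J/(g·°C)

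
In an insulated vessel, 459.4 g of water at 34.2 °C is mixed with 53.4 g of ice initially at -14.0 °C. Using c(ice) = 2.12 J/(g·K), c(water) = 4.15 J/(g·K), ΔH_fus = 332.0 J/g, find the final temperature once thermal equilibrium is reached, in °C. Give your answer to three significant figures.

Heat to bring ice to 0 °C and melt it: q₁ = 53.4×2.12×14.0 + 53.4×332.0 = 19314 J
Heat the water can supply cooling to 0 °C: 459.4×4.15×34.2 = 65202.6 J > q₁, so all ice melts.
Energy balance: 459.4×4.15×(34.2 − T) = 19314 + 53.4×4.15×(T − 0)
1906.51(34.2 − T) = 19314 + 221.61 T
65202.6 − 19314 = 2128.12 T
T = 45888.6 / 2128.12 = 21.56 °C

T_f = 21.6 °C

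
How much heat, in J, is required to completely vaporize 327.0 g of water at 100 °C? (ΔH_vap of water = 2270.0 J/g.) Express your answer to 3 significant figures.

q = m × ΔH_vap = 327.0 × 2270.0 = 742300 J

q = 742000 J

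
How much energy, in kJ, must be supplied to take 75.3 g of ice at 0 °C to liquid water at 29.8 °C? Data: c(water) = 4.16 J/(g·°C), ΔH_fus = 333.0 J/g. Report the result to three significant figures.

q1 (melt at 0 °C): 75.3 × 333.0 = 25075 J
q2 (heat water 0.0→29.8 °C): 75.3 × 4.16 × 29.8 = 9335 J
Total: 25075 + 9335 = 34410 J = 34.4 kJ

q = 34.4 kJ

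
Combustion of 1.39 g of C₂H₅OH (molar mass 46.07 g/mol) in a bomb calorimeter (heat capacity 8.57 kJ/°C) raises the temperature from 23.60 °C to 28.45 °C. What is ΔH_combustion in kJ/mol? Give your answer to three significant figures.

ΔH = -1380 kJ/mol

ΔT = 28.45 − 23.60 = 4.85 °C
q_cal = C_cal × ΔT = 8.57 × 4.85 = 41.5645 kJ
n = 1.39 / 46.07 = 0.03017 mol
q_rxn = −q_cal = -41.5645 kJ
ΔH = -41.5645 / 0.03017 = -1378 kJ/mol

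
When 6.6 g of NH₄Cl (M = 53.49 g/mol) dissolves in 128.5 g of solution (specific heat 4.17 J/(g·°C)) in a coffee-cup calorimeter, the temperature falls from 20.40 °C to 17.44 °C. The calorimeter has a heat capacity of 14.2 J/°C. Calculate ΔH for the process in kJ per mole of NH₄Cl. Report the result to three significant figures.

|ΔT| = |17.44 − 20.40| = 2.96 °C
|q_surr| = (128.5 × 4.17 + 14.2) × 2.96 = 550.045 × 2.96 = 1628 J
n(NH₄Cl) = 6.6 / 53.49 = 0.1234 mol
Temperature fell, so q_rxn = +|q_surr| = 1.628 kJ
ΔH = q_rxn / n = 13.19 kJ/mol

ΔH = 13.2 kJ/mol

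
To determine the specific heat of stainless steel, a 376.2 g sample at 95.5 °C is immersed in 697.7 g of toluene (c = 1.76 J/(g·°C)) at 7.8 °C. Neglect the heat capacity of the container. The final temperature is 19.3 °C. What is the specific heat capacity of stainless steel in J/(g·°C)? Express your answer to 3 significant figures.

q_gained = (697.7 × 1.76) × (19.3 − 7.8) = 14120 J
q_lost = 376.2 × c × (95.5 − 19.3) = 28666.44 c
Set equal: c = 14120 / 28666.44 = 0.493 J/(g·°C)

c = 0.493 J/(g·°C)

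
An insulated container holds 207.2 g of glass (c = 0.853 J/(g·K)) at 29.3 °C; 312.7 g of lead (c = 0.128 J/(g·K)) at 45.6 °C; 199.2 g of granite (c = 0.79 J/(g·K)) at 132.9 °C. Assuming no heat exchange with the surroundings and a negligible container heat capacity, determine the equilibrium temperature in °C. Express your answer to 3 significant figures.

Σ mᵢcᵢ(T − Tᵢ) = 0  ⇒  T = Σ mᵢcᵢTᵢ / Σ mᵢcᵢ
Σ mᵢcᵢ = 207.2×0.853 + 312.7×0.128 + 199.2×0.79 = 374.1352
Σ mᵢcᵢTᵢ = 176.7416×29.3 + 40.0256×45.6 + 157.368×132.9 = 27918
T = 27918 / 374.1352 = 74.62 °C

T_f = 74.6 °C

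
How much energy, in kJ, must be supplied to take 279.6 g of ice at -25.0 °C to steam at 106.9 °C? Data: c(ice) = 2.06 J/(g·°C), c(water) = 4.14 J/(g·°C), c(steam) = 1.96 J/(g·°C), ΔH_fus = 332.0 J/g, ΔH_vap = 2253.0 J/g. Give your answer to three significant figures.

q1 (heat ice -25.0→0.0 °C): 279.6 × 2.06 × 25.0 = 14399 J
q2 (melt at 0 °C): 279.6 × 332.0 = 92827 J
q3 (heat water 0.0→100.0 °C): 279.6 × 4.14 × 100.0 = 115754 J
q4 (vaporize at 100 °C): 279.6 × 2253.0 = 629939 J
q5 (heat steam 100.0→106.9 °C): 279.6 × 1.96 × 6.9 = 3781 J
Total: 14399 + 92827 + 115754 + 629939 + 3781 = 856700 J = 857 kJ

q = 857 kJ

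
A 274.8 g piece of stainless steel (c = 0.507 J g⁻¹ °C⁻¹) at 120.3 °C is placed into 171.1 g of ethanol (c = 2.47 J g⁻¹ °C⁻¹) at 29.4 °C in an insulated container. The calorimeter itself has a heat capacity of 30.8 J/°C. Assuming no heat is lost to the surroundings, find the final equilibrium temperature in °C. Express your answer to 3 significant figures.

Heat lost by stainless steel = heat gained by ethanol + calorimeter.
(274.8)(0.507)(120.3 − T) = [(171.1)(2.47) + 30.8](T − 29.4)
139.3236 (120.3 − T) = 453.417 (T − 29.4)
16761 − 139.3236 T = 453.417 T − 13330
30091 = 592.7406 T
T = 50.77 °C

T_f = 50.8 °C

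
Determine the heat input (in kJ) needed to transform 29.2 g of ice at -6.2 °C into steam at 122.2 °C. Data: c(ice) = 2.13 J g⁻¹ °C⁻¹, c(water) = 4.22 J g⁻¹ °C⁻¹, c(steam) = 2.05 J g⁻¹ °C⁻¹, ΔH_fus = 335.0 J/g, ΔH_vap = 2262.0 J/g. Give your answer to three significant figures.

q = 89.9 kJ

q1 (heat ice -6.2→0.0 °C): 29.2 × 2.13 × 6.2 = 386 J
q2 (melt at 0 °C): 29.2 × 335.0 = 9782 J
q3 (heat water 0.0→100.0 °C): 29.2 × 4.22 × 100.0 = 12322 J
q4 (vaporize at 100 °C): 29.2 × 2262.0 = 66050 J
q5 (heat steam 100.0→122.2 °C): 29.2 × 2.05 × 22.2 = 1329 J
Total: 386 + 9782 + 12322 + 66050 + 1329 = 89869 J = 89.9 kJ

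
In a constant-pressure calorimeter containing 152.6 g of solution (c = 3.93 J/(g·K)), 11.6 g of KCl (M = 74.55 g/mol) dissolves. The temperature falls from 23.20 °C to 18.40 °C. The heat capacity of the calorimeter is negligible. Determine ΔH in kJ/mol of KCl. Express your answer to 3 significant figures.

ΔH = 18.5 kJ/mol

|ΔT| = |18.40 − 23.20| = 4.80 °C
|q_surr| = (152.6 × 3.93) × 4.80 = 599.718 × 4.80 = 2879 J
n(KCl) = 11.6 / 74.55 = 0.1556 mol
Temperature fell, so q_rxn = +|q_surr| = 2.879 kJ
ΔH = q_rxn / n = 18.50 kJ/mol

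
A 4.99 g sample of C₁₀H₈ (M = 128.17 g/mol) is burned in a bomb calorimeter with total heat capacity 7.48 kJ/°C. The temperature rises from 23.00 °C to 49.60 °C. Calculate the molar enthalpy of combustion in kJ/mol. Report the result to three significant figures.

ΔH = -5110 kJ/mol

ΔT = 49.60 − 23.00 = 26.60 °C
q_cal = C_cal × ΔT = 7.48 × 26.60 = 198.968 kJ
n = 4.99 / 128.17 = 0.03893 mol
q_rxn = −q_cal = -198.968 kJ
ΔH = -198.968 / 0.03893 = -5111 kJ/mol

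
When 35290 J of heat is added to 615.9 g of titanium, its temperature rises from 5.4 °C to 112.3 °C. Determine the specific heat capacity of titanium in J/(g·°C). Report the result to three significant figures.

c = 0.536 J/(g·°C)

c = q / (m ΔT) = 35290 / (615.9 × 106.9)
c = 35290 / 65839.71 = 0.536 J/(g·°C)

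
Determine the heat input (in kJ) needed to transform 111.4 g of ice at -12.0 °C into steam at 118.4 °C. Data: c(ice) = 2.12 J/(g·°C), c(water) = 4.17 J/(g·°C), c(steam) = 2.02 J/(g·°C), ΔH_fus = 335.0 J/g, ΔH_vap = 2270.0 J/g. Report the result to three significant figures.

q = 344 kJ

q1 (heat ice -12.0→0.0 °C): 111.4 × 2.12 × 12.0 = 2834 J
q2 (melt at 0 °C): 111.4 × 335.0 = 37319 J
q3 (heat water 0.0→100.0 °C): 111.4 × 4.17 × 100.0 = 46454 J
q4 (vaporize at 100 °C): 111.4 × 2270.0 = 252878 J
q5 (heat steam 100.0→118.4 °C): 111.4 × 2.02 × 18.4 = 4141 J
Total: 2834 + 37319 + 46454 + 252878 + 4141 = 343626 J = 344 kJ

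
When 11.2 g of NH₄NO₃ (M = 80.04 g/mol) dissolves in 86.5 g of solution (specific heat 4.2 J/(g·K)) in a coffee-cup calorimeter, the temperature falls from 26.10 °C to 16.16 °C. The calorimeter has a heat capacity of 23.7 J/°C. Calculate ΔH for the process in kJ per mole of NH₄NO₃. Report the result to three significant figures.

ΔH = 27.5 kJ/mol

|ΔT| = |16.16 − 26.10| = 9.94 °C
|q_surr| = (86.5 × 4.2 + 23.7) × 9.94 = 387.0 × 9.94 = 3847 J
n(NH₄NO₃) = 11.2 / 80.04 = 0.1399 mol
Temperature fell, so q_rxn = +|q_surr| = 3.847 kJ
ΔH = q_rxn / n = 27.50 kJ/mol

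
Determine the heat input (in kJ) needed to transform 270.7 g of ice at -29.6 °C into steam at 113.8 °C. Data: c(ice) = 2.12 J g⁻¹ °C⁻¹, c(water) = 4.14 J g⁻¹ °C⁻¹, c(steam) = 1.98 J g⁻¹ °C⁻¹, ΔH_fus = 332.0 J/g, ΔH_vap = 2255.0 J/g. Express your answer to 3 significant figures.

q1 (heat ice -29.6→0.0 °C): 270.7 × 2.12 × 29.6 = 16987 J
q2 (melt at 0 °C): 270.7 × 332.0 = 89872 J
q3 (heat water 0.0→100.0 °C): 270.7 × 4.14 × 100.0 = 112070 J
q4 (vaporize at 100 °C): 270.7 × 2255.0 = 610429 J
q5 (heat steam 100.0→113.8 °C): 270.7 × 1.98 × 13.8 = 7397 J
Total: 16987 + 89872 + 112070 + 610429 + 7397 = 836755 J = 837 kJ

q = 837 kJ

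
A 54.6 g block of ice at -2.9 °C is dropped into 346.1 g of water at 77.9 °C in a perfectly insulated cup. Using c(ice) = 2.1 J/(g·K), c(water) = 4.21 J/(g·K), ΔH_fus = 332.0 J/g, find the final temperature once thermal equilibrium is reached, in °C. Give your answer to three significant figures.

T_f = 56.3 °C

Heat to bring ice to 0 °C and melt it: q₁ = 54.6×2.1×2.9 + 54.6×332.0 = 18460 J
Heat the water can supply cooling to 0 °C: 346.1×4.21×77.9 = 113507 J > q₁, so all ice melts.
Energy balance: 346.1×4.21×(77.9 − T) = 18460 + 54.6×4.21×(T − 0)
1457.081(77.9 − T) = 18460 + 229.866 T
113507 − 18460 = 1686.947 T
T = 95047 / 1686.947 = 56.34 °C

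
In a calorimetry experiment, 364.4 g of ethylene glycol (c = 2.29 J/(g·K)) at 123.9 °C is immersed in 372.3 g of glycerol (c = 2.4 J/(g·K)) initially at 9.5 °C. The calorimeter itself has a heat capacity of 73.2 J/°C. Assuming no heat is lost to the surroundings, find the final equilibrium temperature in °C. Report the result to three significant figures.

Heat lost by ethylene glycol = heat gained by glycerol + calorimeter.
(364.4)(2.29)(123.9 − T) = [(372.3)(2.4) + 73.2](T − 9.5)
834.476 (123.9 − T) = 966.72 (T − 9.5)
103390 − 834.476 T = 966.72 T − 9183.8
112573.8 = 1801.196 T
T = 62.50 °C

T_f = 62.5 °C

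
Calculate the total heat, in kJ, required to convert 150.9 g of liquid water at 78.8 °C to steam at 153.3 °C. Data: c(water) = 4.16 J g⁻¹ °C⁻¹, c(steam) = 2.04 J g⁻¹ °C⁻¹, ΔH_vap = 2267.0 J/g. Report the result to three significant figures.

q = 372 kJ

q1 (heat water 78.8→100.0 °C): 150.9 × 4.16 × 21.2 = 13308 J
q2 (vaporize at 100 °C): 150.9 × 2267.0 = 342090 J
q3 (heat steam 100.0→153.3 °C): 150.9 × 2.04 × 53.3 = 16408 J
Total: 13308 + 342090 + 16408 = 371806 J = 372 kJ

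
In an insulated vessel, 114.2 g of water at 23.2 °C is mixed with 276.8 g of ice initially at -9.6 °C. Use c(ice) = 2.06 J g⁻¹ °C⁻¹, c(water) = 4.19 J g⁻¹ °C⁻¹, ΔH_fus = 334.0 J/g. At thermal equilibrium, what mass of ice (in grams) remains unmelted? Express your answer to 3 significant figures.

Heat to warm all ice to 0 °C: 276.8×2.06×9.6 = 5474.0 J
Heat released by water cooling to 0 °C: 114.2×4.19×23.2 = 11101 J
11101 J < 5474.0 + 276.8×334.0 = 97925.2 J, so not all ice melts; final T = 0 °C.
Heat left for melting: 11101 − 5474.0 = 5627.0 J
Mass melted = 5627.0 / 334.0 = 16.85 g
Ice remaining = 276.8 − 16.85 = 259.95 g

m_ice remaining = 260 g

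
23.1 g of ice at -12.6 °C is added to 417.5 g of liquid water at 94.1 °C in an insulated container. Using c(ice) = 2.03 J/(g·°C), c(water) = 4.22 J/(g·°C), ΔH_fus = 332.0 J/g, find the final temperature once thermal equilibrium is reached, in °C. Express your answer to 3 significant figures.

Heat to bring ice to 0 °C and melt it: q₁ = 23.1×2.03×12.6 + 23.1×332.0 = 8260.1 J
Heat the water can supply cooling to 0 °C: 417.5×4.22×94.1 = 165790 J > q₁, so all ice melts.
Energy balance: 417.5×4.22×(94.1 − T) = 8260.1 + 23.1×4.22×(T − 0)
1761.85(94.1 − T) = 8260.1 + 97.482 T
165790 − 8260.1 = 1859.332 T
T = 157529.9 / 1859.332 = 84.72 °C

T_f = 84.7 °C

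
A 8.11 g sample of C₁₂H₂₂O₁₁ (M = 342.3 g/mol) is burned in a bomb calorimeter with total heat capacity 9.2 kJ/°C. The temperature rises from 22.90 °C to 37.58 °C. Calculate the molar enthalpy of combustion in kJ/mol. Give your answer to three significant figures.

ΔH = -5700 kJ/mol

ΔT = 37.58 − 22.90 = 14.68 °C
q_cal = C_cal × ΔT = 9.2 × 14.68 = 135.056 kJ
n = 8.11 / 342.3 = 0.02369 mol
q_rxn = −q_cal = -135.056 kJ
ΔH = -135.056 / 0.02369 = -5701 kJ/mol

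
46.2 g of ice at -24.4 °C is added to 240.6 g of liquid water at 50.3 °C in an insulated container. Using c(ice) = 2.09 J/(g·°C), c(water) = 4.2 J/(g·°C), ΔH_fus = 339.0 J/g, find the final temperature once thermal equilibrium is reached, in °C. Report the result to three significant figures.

Heat to bring ice to 0 °C and melt it: q₁ = 46.2×2.09×24.4 + 46.2×339.0 = 18018 J
Heat the water can supply cooling to 0 °C: 240.6×4.2×50.3 = 50829.2 J > q₁, so all ice melts.
Energy balance: 240.6×4.2×(50.3 − T) = 18018 + 46.2×4.2×(T − 0)
1010.52(50.3 − T) = 18018 + 194.04 T
50829.2 − 18018 = 1204.56 T
T = 32811.2 / 1204.56 = 27.24 °C

T_f = 27.2 °C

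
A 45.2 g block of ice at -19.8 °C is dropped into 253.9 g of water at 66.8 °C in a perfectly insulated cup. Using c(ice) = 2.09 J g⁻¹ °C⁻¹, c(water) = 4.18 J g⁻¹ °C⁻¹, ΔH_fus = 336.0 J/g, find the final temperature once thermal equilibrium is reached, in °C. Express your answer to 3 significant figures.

T_f = 43.1 °C

Heat to bring ice to 0 °C and melt it: q₁ = 45.2×2.09×19.8 + 45.2×336.0 = 17058 J
Heat the water can supply cooling to 0 °C: 253.9×4.18×66.8 = 70895.0 J > q₁, so all ice melts.
Energy balance: 253.9×4.18×(66.8 − T) = 17058 + 45.2×4.18×(T − 0)
1061.302(66.8 − T) = 17058 + 188.936 T
70895.0 − 17058 = 1250.238 T
T = 53837.0 / 1250.238 = 43.06 °C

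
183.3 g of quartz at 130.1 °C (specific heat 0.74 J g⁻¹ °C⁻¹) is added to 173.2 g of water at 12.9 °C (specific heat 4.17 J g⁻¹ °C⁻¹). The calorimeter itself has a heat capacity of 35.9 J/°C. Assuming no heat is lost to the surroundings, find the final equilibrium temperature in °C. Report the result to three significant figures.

T_f = 30.7 °C

Heat lost by quartz = heat gained by water + calorimeter.
(183.3)(0.74)(130.1 − T) = [(173.2)(4.17) + 35.9](T − 12.9)
135.642 (130.1 − T) = 758.144 (T − 12.9)
17647 − 135.642 T = 758.144 T − 9780.1
27427.1 = 893.786 T
T = 30.69 °C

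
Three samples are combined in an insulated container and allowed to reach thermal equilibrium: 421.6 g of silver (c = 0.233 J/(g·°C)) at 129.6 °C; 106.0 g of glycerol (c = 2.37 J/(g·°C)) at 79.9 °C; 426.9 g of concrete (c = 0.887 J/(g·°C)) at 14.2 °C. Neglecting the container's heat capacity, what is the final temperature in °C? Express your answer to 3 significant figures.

T_f = 52.4 °C

Σ mᵢcᵢ(T − Tᵢ) = 0  ⇒  T = Σ mᵢcᵢTᵢ / Σ mᵢcᵢ
Σ mᵢcᵢ = 421.6×0.233 + 106.0×2.37 + 426.9×0.887 = 728.1131
Σ mᵢcᵢTᵢ = 98.2328×129.6 + 251.22×79.9 + 378.6603×14.2 = 38180
T = 38180 / 728.1131 = 52.44 °C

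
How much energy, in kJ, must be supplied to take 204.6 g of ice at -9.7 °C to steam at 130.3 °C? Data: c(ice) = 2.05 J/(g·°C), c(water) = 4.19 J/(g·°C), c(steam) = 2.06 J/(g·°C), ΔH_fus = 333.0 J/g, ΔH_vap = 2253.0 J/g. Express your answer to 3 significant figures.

q = 632 kJ

q1 (heat ice -9.7→0.0 °C): 204.6 × 2.05 × 9.7 = 4068 J
q2 (melt at 0 °C): 204.6 × 333.0 = 68132 J
q3 (heat water 0.0→100.0 °C): 204.6 × 4.19 × 100.0 = 85727 J
q4 (vaporize at 100 °C): 204.6 × 2253.0 = 460964 J
q5 (heat steam 100.0→130.3 °C): 204.6 × 2.06 × 30.3 = 12771 J
Total: 4068 + 68132 + 85727 + 460964 + 12771 = 631662 J = 632 kJ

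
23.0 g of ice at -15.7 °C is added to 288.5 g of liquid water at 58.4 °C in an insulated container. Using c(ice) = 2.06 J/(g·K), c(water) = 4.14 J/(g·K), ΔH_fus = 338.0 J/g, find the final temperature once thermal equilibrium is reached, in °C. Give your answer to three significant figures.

T_f = 47.5 °C

Heat to bring ice to 0 °C and melt it: q₁ = 23.0×2.06×15.7 + 23.0×338.0 = 8517.9 J
Heat the water can supply cooling to 0 °C: 288.5×4.14×58.4 = 69752.4 J > q₁, so all ice melts.
Energy balance: 288.5×4.14×(58.4 − T) = 8517.9 + 23.0×4.14×(T − 0)
1194.39(58.4 − T) = 8517.9 + 95.22 T
69752.4 − 8517.9 = 1289.61 T
T = 61234.5 / 1289.61 = 47.48 °C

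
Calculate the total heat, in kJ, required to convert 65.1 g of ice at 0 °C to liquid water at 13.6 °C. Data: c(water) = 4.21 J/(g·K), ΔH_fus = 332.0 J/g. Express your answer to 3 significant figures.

q1 (melt at 0 °C): 65.1 × 332.0 = 21613 J
q2 (heat water 0.0→13.6 °C): 65.1 × 4.21 × 13.6 = 3727 J
Total: 21613 + 3727 = 25340 J = 25.3 kJ

q = 25.3 kJ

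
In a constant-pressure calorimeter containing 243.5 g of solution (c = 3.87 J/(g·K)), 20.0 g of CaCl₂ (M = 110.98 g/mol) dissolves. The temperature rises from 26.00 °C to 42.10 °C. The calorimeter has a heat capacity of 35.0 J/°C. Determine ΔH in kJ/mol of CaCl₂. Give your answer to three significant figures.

ΔH = -87.3 kJ/mol

|ΔT| = |42.10 − 26.00| = 16.10 °C
|q_surr| = (243.5 × 3.87 + 35.0) × 16.10 = 977.345 × 16.10 = 15740 J
n(CaCl₂) = 20.0 / 110.98 = 0.1802 mol
Temperature rose, so q_rxn = −|q_surr| = -15.74 kJ
ΔH = q_rxn / n = -87.347 kJ/mol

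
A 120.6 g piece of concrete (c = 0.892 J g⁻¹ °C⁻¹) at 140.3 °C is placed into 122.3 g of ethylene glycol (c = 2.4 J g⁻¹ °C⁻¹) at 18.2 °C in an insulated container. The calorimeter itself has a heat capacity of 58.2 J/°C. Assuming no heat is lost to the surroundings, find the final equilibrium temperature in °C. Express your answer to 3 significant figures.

T_f = 46.8 °C

Heat lost by concrete = heat gained by ethylene glycol + calorimeter.
(120.6)(0.892)(140.3 − T) = [(122.3)(2.4) + 58.2](T − 18.2)
107.5752 (140.3 − T) = 351.72 (T − 18.2)
15093 − 107.5752 T = 351.72 T − 6401.3
21494.3 = 459.2952 T
T = 46.80 °C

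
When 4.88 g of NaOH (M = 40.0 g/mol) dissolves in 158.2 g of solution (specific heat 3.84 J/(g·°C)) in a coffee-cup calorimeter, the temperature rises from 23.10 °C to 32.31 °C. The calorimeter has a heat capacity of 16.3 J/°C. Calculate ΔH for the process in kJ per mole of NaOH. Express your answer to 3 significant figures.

|ΔT| = |32.31 − 23.10| = 9.21 °C
|q_surr| = (158.2 × 3.84 + 16.3) × 9.21 = 623.788 × 9.21 = 5745 J
n(NaOH) = 4.88 / 40.0 = 0.1220 mol
Temperature rose, so q_rxn = −|q_surr| = -5.745 kJ
ΔH = q_rxn / n = -47.09 kJ/mol

ΔH = -47.1 kJ/mol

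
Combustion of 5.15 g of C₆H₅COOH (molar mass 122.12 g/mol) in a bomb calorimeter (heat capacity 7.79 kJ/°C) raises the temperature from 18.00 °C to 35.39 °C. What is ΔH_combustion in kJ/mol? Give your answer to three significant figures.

ΔT = 35.39 − 18.00 = 17.39 °C
q_cal = C_cal × ΔT = 7.79 × 17.39 = 135.4681 kJ
n = 5.15 / 122.12 = 0.04217 mol
q_rxn = −q_cal = -135.4681 kJ
ΔH = -135.4681 / 0.04217 = -3212 kJ/mol

ΔH = -3210 kJ/mol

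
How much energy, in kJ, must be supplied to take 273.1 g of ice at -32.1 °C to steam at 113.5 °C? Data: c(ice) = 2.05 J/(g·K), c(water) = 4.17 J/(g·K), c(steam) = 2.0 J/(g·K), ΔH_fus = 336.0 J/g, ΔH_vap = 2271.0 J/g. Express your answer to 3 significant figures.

q1 (heat ice -32.1→0.0 °C): 273.1 × 2.05 × 32.1 = 17971 J
q2 (melt at 0 °C): 273.1 × 336.0 = 91762 J
q3 (heat water 0.0→100.0 °C): 273.1 × 4.17 × 100.0 = 113883 J
q4 (vaporize at 100 °C): 273.1 × 2271.0 = 620210 J
q5 (heat steam 100.0→113.5 °C): 273.1 × 2.0 × 13.5 = 7374 J
Total: 17971 + 91762 + 113883 + 620210 + 7374 = 851200 J = 851 kJ

q = 851 kJ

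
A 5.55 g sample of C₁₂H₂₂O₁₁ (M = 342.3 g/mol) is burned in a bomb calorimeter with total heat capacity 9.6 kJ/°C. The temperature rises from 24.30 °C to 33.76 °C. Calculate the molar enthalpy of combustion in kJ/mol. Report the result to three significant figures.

ΔH = -5600 kJ/mol

ΔT = 33.76 − 24.30 = 9.46 °C
q_cal = C_cal × ΔT = 9.6 × 9.46 = 90.816 kJ
n = 5.55 / 342.3 = 0.01621 mol
q_rxn = −q_cal = -90.816 kJ
ΔH = -90.816 / 0.01621 = -5602 kJ/mol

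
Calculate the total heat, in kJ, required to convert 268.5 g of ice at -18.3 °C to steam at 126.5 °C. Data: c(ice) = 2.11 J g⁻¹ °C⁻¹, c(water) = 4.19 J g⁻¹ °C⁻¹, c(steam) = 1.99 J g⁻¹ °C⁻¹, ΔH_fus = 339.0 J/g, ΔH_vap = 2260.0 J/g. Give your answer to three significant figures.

q = 835 kJ

q1 (heat ice -18.3→0.0 °C): 268.5 × 2.11 × 18.3 = 10368 J
q2 (melt at 0 °C): 268.5 × 339.0 = 91022 J
q3 (heat water 0.0→100.0 °C): 268.5 × 4.19 × 100.0 = 112502 J
q4 (vaporize at 100 °C): 268.5 × 2260.0 = 606810 J
q5 (heat steam 100.0→126.5 °C): 268.5 × 1.99 × 26.5 = 14159 J
Total: 10368 + 91022 + 112502 + 606810 + 14159 = 834861 J = 835 kJ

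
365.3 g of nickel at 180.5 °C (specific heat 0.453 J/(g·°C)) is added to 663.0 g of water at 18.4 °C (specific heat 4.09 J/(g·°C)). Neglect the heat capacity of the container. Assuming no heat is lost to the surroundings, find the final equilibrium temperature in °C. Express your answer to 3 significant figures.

T_f = 27.7 °C

Heat lost by nickel = heat gained by water.
(365.3)(0.453)(180.5 − T) = (663.0)(4.09)(T − 18.4)
165.4809 (180.5 − T) = 2711.67 (T − 18.4)
29869 − 165.4809 T = 2711.67 T − 49895
79764 = 2877.1509 T
T = 27.72 °C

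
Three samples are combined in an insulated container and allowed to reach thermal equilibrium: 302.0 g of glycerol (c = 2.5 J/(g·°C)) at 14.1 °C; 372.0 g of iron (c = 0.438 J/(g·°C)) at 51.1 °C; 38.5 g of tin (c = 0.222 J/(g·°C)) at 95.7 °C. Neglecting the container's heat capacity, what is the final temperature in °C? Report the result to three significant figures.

T_f = 21.4 °C

Σ mᵢcᵢ(T − Tᵢ) = 0  ⇒  T = Σ mᵢcᵢTᵢ / Σ mᵢcᵢ
Σ mᵢcᵢ = 302.0×2.5 + 372.0×0.438 + 38.5×0.222 = 926.483
Σ mᵢcᵢTᵢ = 755×14.1 + 162.936×51.1 + 8.547×95.7 = 19789
T = 19789 / 926.483 = 21.36 °C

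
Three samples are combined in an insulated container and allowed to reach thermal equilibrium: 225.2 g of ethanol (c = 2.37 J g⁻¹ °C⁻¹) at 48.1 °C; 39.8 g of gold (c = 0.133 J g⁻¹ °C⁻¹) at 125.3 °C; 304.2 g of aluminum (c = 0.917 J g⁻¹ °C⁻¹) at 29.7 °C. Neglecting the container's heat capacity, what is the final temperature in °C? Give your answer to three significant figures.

T_f = 42.3 °C

Σ mᵢcᵢ(T − Tᵢ) = 0  ⇒  T = Σ mᵢcᵢTᵢ / Σ mᵢcᵢ
Σ mᵢcᵢ = 225.2×2.37 + 39.8×0.133 + 304.2×0.917 = 817.9688
Σ mᵢcᵢTᵢ = 533.724×48.1 + 5.2934×125.3 + 278.9514×29.7 = 34620
T = 34620 / 817.9688 = 42.32 °C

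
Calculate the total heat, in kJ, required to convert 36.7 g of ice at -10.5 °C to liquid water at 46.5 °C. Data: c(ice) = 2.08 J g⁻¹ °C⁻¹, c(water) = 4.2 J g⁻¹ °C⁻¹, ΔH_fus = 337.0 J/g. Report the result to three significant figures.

q1 (heat ice -10.5→0.0 °C): 36.7 × 2.08 × 10.5 = 802 J
q2 (melt at 0 °C): 36.7 × 337.0 = 12368 J
q3 (heat water 0.0→46.5 °C): 36.7 × 4.2 × 46.5 = 7168 J
Total: 802 + 12368 + 7168 = 20338 J = 20.3 kJ

q = 20.3 kJ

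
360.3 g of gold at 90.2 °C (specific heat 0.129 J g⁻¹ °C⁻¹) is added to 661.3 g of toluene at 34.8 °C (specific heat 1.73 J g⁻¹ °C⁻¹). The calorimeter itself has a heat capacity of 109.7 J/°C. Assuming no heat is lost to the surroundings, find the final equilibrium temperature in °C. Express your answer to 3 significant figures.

Heat lost by gold = heat gained by toluene + calorimeter.
(360.3)(0.129)(90.2 − T) = [(661.3)(1.73) + 109.7](T − 34.8)
46.4787 (90.2 − T) = 1253.749 (T − 34.8)
4192.4 − 46.4787 T = 1253.749 T − 43630
47822.4 = 1300.2277 T
T = 36.78 °C

T_f = 36.8 °C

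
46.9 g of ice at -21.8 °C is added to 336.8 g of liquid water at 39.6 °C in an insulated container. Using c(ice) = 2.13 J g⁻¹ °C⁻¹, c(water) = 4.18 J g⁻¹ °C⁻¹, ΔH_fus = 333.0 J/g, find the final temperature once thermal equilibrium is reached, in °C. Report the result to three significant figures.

T_f = 23.7 °C

Heat to bring ice to 0 °C and melt it: q₁ = 46.9×2.13×21.8 + 46.9×333.0 = 17795 J
Heat the water can supply cooling to 0 °C: 336.8×4.18×39.6 = 55749.8 J > q₁, so all ice melts.
Energy balance: 336.8×4.18×(39.6 − T) = 17795 + 46.9×4.18×(T − 0)
1407.824(39.6 − T) = 17795 + 196.042 T
55749.8 − 17795 = 1603.866 T
T = 37954.8 / 1603.866 = 23.66 °C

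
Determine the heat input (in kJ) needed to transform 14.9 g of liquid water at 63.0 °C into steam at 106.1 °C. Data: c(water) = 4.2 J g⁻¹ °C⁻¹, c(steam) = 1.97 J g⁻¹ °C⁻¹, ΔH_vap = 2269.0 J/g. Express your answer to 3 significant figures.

q = 36.3 kJ

q1 (heat water 63.0→100.0 °C): 14.9 × 4.2 × 37.0 = 2315 J
q2 (vaporize at 100 °C): 14.9 × 2269.0 = 33808 J
q3 (heat steam 100.0→106.1 °C): 14.9 × 1.97 × 6.1 = 179 J
Total: 2315 + 33808 + 179 = 36302 J = 36.3 kJ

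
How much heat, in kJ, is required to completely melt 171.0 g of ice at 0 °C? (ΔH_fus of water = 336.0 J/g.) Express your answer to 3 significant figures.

q = m × ΔH_fus = 171.0 × 336.0 = 57460 J = 57.5 kJ

q = 57.5 kJ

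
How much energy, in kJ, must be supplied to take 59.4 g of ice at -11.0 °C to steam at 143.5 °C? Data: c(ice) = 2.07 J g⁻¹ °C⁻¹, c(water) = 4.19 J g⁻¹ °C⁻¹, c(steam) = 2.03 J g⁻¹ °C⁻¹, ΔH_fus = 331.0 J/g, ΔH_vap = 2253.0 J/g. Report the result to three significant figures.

q = 185 kJ

q1 (heat ice -11.0→0.0 °C): 59.4 × 2.07 × 11.0 = 1353 J
q2 (melt at 0 °C): 59.4 × 331.0 = 19661 J
q3 (heat water 0.0→100.0 °C): 59.4 × 4.19 × 100.0 = 24889 J
q4 (vaporize at 100 °C): 59.4 × 2253.0 = 133828 J
q5 (heat steam 100.0→143.5 °C): 59.4 × 2.03 × 43.5 = 5245 J
Total: 1353 + 19661 + 24889 + 133828 + 5245 = 184976 J = 185 kJ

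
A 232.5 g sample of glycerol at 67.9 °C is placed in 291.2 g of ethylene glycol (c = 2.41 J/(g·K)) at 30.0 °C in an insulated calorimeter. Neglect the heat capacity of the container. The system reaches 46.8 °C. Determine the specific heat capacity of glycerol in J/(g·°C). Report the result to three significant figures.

c = 2.40 J/(g·°C)

q_gained = (291.2 × 2.41) × (46.8 − 30.0) = 11790 J
q_lost = 232.5 × c × (67.9 − 46.8) = 4905.75 c
Set equal: c = 11790 / 4905.75 = 2.40 J/(g·°C)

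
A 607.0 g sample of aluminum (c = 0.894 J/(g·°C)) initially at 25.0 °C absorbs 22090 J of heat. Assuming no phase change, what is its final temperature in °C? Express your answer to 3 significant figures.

ΔT = q / (m c) = 22090 / (607.0 × 0.894) = 40.71 °C
T_f = 25.0 + 40.71 = 65.71 °C

T_f = 65.7 °C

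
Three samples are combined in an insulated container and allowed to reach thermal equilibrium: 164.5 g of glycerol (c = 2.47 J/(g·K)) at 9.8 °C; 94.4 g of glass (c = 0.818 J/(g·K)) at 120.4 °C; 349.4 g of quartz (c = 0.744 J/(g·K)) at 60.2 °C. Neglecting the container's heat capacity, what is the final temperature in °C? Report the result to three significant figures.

T_f = 38.9 °C

Σ mᵢcᵢ(T − Tᵢ) = 0  ⇒  T = Σ mᵢcᵢTᵢ / Σ mᵢcᵢ
Σ mᵢcᵢ = 164.5×2.47 + 94.4×0.818 + 349.4×0.744 = 743.4878
Σ mᵢcᵢTᵢ = 406.315×9.8 + 77.2192×120.4 + 259.9536×60.2 = 28928
T = 28928 / 743.4878 = 38.91 °C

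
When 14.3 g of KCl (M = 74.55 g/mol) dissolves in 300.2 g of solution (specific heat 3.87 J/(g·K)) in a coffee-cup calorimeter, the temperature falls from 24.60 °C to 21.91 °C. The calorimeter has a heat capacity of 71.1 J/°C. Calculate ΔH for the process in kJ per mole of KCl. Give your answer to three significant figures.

|ΔT| = |21.91 − 24.60| = 2.69 °C
|q_surr| = (300.2 × 3.87 + 71.1) × 2.69 = 1232.874 × 2.69 = 3316 J
n(KCl) = 14.3 / 74.55 = 0.1918 mol
Temperature fell, so q_rxn = +|q_surr| = 3.316 kJ
ΔH = q_rxn / n = 17.29 kJ/mol

ΔH = 17.3 kJ/mol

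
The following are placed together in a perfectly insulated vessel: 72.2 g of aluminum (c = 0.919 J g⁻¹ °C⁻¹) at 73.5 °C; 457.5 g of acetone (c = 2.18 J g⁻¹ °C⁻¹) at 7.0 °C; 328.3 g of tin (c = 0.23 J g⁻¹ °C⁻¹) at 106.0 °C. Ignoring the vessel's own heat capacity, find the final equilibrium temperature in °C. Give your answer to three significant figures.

Σ mᵢcᵢ(T − Tᵢ) = 0  ⇒  T = Σ mᵢcᵢTᵢ / Σ mᵢcᵢ
Σ mᵢcᵢ = 72.2×0.919 + 457.5×2.18 + 328.3×0.23 = 1139.2108
Σ mᵢcᵢTᵢ = 66.3518×73.5 + 997.35×7.0 + 75.509×106.0 = 19862
T = 19862 / 1139.2108 = 17.43 °C

T_f = 17.4 °C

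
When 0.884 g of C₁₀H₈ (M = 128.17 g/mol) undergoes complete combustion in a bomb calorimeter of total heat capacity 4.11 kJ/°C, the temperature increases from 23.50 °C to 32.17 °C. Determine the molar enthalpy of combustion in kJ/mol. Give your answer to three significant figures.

ΔT = 32.17 − 23.50 = 8.67 °C
q_cal = C_cal × ΔT = 4.11 × 8.67 = 35.6337 kJ
n = 0.884 / 128.17 = 0.006897 mol
q_rxn = −q_cal = -35.6337 kJ
ΔH = -35.6337 / 0.006897 = -5167 kJ/mol

ΔH = -5170 kJ/mol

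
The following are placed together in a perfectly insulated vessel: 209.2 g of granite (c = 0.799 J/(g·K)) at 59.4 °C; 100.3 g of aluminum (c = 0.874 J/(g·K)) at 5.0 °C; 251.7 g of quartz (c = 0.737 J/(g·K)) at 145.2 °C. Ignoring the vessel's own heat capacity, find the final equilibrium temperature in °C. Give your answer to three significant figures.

Σ mᵢcᵢ(T − Tᵢ) = 0  ⇒  T = Σ mᵢcᵢTᵢ / Σ mᵢcᵢ
Σ mᵢcᵢ = 209.2×0.799 + 100.3×0.874 + 251.7×0.737 = 440.3159
Σ mᵢcᵢTᵢ = 167.1508×59.4 + 87.6622×5.0 + 185.5029×145.2 = 37302
T = 37302 / 440.3159 = 84.72 °C

T_f = 84.7 °C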